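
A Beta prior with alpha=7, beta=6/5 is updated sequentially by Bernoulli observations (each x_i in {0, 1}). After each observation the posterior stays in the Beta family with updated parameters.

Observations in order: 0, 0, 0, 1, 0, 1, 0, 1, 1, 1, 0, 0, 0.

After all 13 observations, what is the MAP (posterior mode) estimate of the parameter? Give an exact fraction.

55/96

obs 1: x=0 → posterior Beta(7, 11/5)
obs 2: x=0 → posterior Beta(7, 16/5)
obs 3: x=0 → posterior Beta(7, 21/5)
obs 4: x=1 → posterior Beta(8, 21/5)
obs 5: x=0 → posterior Beta(8, 26/5)
obs 6: x=1 → posterior Beta(9, 26/5)
obs 7: x=0 → posterior Beta(9, 31/5)
obs 8: x=1 → posterior Beta(10, 31/5)
obs 9: x=1 → posterior Beta(11, 31/5)
obs 10: x=1 → posterior Beta(12, 31/5)
obs 11: x=0 → posterior Beta(12, 36/5)
obs 12: x=0 → posterior Beta(12, 41/5)
obs 13: x=0 → posterior Beta(12, 46/5)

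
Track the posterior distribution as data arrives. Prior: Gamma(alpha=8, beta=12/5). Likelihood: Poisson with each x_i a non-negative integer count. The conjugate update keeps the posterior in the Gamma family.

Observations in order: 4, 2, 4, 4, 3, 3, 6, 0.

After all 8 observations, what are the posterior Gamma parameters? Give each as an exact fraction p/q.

obs 1: x=4 → posterior Gamma(12, 17/5)
obs 2: x=2 → posterior Gamma(14, 22/5)
obs 3: x=4 → posterior Gamma(18, 27/5)
obs 4: x=4 → posterior Gamma(22, 32/5)
obs 5: x=3 → posterior Gamma(25, 37/5)
obs 6: x=3 → posterior Gamma(28, 42/5)
obs 7: x=6 → posterior Gamma(34, 47/5)
obs 8: x=0 → posterior Gamma(34, 52/5)

alpha=34, beta=52/5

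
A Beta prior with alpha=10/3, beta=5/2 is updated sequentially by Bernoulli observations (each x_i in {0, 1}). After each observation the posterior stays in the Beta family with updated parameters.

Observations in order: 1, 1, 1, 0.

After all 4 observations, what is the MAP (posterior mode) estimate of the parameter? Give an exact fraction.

obs 1: x=1 → posterior Beta(13/3, 5/2)
obs 2: x=1 → posterior Beta(16/3, 5/2)
obs 3: x=1 → posterior Beta(19/3, 5/2)
obs 4: x=0 → posterior Beta(19/3, 7/2)

32/47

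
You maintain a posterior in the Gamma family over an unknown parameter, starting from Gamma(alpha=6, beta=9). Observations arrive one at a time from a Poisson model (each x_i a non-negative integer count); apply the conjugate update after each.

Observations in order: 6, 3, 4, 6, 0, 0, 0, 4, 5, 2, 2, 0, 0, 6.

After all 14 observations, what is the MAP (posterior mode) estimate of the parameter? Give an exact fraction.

43/23

obs 1: x=6 → posterior Gamma(12, 10)
obs 2: x=3 → posterior Gamma(15, 11)
obs 3: x=4 → posterior Gamma(19, 12)
obs 4: x=6 → posterior Gamma(25, 13)
obs 5: x=0 → posterior Gamma(25, 14)
obs 6: x=0 → posterior Gamma(25, 15)
obs 7: x=0 → posterior Gamma(25, 16)
obs 8: x=4 → posterior Gamma(29, 17)
obs 9: x=5 → posterior Gamma(34, 18)
obs 10: x=2 → posterior Gamma(36, 19)
obs 11: x=2 → posterior Gamma(38, 20)
obs 12: x=0 → posterior Gamma(38, 21)
obs 13: x=0 → posterior Gamma(38, 22)
obs 14: x=6 → posterior Gamma(44, 23)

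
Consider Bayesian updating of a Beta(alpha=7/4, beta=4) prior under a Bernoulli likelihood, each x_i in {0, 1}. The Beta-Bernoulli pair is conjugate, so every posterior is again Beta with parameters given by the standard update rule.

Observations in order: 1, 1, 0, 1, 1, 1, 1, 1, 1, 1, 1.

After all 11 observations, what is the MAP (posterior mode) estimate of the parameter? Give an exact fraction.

obs 1: x=1 → posterior Beta(11/4, 4)
obs 2: x=1 → posterior Beta(15/4, 4)
obs 3: x=0 → posterior Beta(15/4, 5)
obs 4: x=1 → posterior Beta(19/4, 5)
obs 5: x=1 → posterior Beta(23/4, 5)
obs 6: x=1 → posterior Beta(27/4, 5)
obs 7: x=1 → posterior Beta(31/4, 5)
obs 8: x=1 → posterior Beta(35/4, 5)
obs 9: x=1 → posterior Beta(39/4, 5)
obs 10: x=1 → posterior Beta(43/4, 5)
obs 11: x=1 → posterior Beta(47/4, 5)

43/59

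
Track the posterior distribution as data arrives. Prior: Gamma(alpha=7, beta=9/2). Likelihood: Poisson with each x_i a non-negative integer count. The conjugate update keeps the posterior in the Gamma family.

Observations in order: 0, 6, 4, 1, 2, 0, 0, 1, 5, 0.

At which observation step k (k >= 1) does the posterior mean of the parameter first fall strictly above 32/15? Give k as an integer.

obs 1: x=0 → posterior Gamma(7, 11/2)
obs 2: x=6 → posterior Gamma(13, 13/2)
obs 3: x=4 → posterior Gamma(17, 15/2)
obs 4: x=1 → posterior Gamma(18, 17/2)
obs 5: x=2 → posterior Gamma(20, 19/2)
obs 6: x=0 → posterior Gamma(20, 21/2)
obs 7: x=0 → posterior Gamma(20, 23/2)
obs 8: x=1 → posterior Gamma(21, 25/2)
obs 9: x=5 → posterior Gamma(26, 27/2)
obs 10: x=0 → posterior Gamma(26, 29/2)

k = 3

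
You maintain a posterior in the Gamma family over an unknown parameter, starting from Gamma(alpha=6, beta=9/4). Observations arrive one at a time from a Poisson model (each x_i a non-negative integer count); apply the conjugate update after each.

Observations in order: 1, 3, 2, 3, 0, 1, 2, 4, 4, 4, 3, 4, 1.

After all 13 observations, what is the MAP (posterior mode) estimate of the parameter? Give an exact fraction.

148/61

obs 1: x=1 → posterior Gamma(7, 13/4)
obs 2: x=3 → posterior Gamma(10, 17/4)
obs 3: x=2 → posterior Gamma(12, 21/4)
obs 4: x=3 → posterior Gamma(15, 25/4)
obs 5: x=0 → posterior Gamma(15, 29/4)
obs 6: x=1 → posterior Gamma(16, 33/4)
obs 7: x=2 → posterior Gamma(18, 37/4)
obs 8: x=4 → posterior Gamma(22, 41/4)
obs 9: x=4 → posterior Gamma(26, 45/4)
obs 10: x=4 → posterior Gamma(30, 49/4)
obs 11: x=3 → posterior Gamma(33, 53/4)
obs 12: x=4 → posterior Gamma(37, 57/4)
obs 13: x=1 → posterior Gamma(38, 61/4)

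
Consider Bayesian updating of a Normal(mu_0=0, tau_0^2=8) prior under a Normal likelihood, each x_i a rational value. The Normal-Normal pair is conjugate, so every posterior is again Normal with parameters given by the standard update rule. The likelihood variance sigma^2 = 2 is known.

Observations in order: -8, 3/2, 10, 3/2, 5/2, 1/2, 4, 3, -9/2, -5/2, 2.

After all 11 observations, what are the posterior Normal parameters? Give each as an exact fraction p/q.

obs 1: x=-8 → posterior Normal(-32/5, 8/5)
obs 2: x=3/2 → posterior Normal(-26/9, 8/9)
obs 3: x=10 → posterior Normal(14/13, 8/13)
obs 4: x=3/2 → posterior Normal(20/17, 8/17)
obs 5: x=5/2 → posterior Normal(10/7, 8/21)
obs 6: x=1/2 → posterior Normal(32/25, 8/25)
obs 7: x=4 → posterior Normal(48/29, 8/29)
obs 8: x=3 → posterior Normal(20/11, 8/33)
obs 9: x=-9/2 → posterior Normal(42/37, 8/37)
obs 10: x=-5/2 → posterior Normal(32/41, 8/41)
obs 11: x=2 → posterior Normal(8/9, 8/45)

mu_0=8/9, tau_0^2=8/45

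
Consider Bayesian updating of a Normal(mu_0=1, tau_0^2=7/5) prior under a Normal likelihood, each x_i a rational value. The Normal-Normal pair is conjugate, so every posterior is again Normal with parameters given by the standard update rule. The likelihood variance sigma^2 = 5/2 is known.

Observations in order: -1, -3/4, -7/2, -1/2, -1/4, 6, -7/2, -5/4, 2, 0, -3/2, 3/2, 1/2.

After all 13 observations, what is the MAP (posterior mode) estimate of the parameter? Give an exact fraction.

-13/414

obs 1: x=-1 → posterior Normal(11/39, 35/39)
obs 2: x=-3/4 → posterior Normal(1/106, 35/53)
obs 3: x=-7/2 → posterior Normal(-97/134, 35/67)
obs 4: x=-1/2 → posterior Normal(-37/54, 35/81)
obs 5: x=-1/4 → posterior Normal(-59/95, 7/19)
obs 6: x=6 → posterior Normal(25/109, 35/109)
obs 7: x=-7/2 → posterior Normal(-8/41, 35/123)
obs 8: x=-5/4 → posterior Normal(-83/274, 35/137)
obs 9: x=2 → posterior Normal(-27/302, 35/151)
obs 10: x=0 → posterior Normal(-9/110, 7/33)
obs 11: x=-3/2 → posterior Normal(-69/358, 35/179)
obs 12: x=3/2 → posterior Normal(-27/386, 35/193)
obs 13: x=1/2 → posterior Normal(-13/414, 35/207)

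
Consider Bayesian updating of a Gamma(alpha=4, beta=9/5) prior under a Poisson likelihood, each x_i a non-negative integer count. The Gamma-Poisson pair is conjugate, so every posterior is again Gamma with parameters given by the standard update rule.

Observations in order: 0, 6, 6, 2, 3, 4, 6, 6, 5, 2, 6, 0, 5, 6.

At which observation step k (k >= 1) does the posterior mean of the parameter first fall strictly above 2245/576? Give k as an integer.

obs 1: x=0 → posterior Gamma(4, 14/5)
obs 2: x=6 → posterior Gamma(10, 19/5)
obs 3: x=6 → posterior Gamma(16, 24/5)
obs 4: x=2 → posterior Gamma(18, 29/5)
obs 5: x=3 → posterior Gamma(21, 34/5)
obs 6: x=4 → posterior Gamma(25, 39/5)
obs 7: x=6 → posterior Gamma(31, 44/5)
obs 8: x=6 → posterior Gamma(37, 49/5)
obs 9: x=5 → posterior Gamma(42, 54/5)
obs 10: x=2 → posterior Gamma(44, 59/5)
obs 11: x=6 → posterior Gamma(50, 64/5)
obs 12: x=0 → posterior Gamma(50, 69/5)
obs 13: x=5 → posterior Gamma(55, 74/5)
obs 14: x=6 → posterior Gamma(61, 79/5)

k = 11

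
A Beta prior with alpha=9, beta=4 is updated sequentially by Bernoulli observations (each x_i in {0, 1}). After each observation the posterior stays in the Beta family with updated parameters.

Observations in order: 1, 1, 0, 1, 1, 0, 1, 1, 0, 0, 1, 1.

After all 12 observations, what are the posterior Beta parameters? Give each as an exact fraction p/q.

obs 1: x=1 → posterior Beta(10, 4)
obs 2: x=1 → posterior Beta(11, 4)
obs 3: x=0 → posterior Beta(11, 5)
obs 4: x=1 → posterior Beta(12, 5)
obs 5: x=1 → posterior Beta(13, 5)
obs 6: x=0 → posterior Beta(13, 6)
obs 7: x=1 → posterior Beta(14, 6)
obs 8: x=1 → posterior Beta(15, 6)
obs 9: x=0 → posterior Beta(15, 7)
obs 10: x=0 → posterior Beta(15, 8)
obs 11: x=1 → posterior Beta(16, 8)
obs 12: x=1 → posterior Beta(17, 8)

alpha=17, beta=8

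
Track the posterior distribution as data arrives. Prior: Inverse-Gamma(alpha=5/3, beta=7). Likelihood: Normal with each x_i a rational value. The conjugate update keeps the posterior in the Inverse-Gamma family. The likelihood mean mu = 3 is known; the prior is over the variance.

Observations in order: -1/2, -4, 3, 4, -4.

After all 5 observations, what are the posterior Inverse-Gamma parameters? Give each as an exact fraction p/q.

obs 1: x=-1/2 → posterior Inverse-Gamma(13/6, 105/8)
obs 2: x=-4 → posterior Inverse-Gamma(8/3, 301/8)
obs 3: x=3 → posterior Inverse-Gamma(19/6, 301/8)
obs 4: x=4 → posterior Inverse-Gamma(11/3, 305/8)
obs 5: x=-4 → posterior Inverse-Gamma(25/6, 501/8)

alpha=25/6, beta=501/8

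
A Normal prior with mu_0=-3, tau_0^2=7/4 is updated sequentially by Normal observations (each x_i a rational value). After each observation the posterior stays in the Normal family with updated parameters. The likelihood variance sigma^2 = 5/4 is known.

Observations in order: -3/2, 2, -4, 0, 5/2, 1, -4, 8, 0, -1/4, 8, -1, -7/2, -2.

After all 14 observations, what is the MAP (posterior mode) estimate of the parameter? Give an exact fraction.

obs 1: x=-3/2 → posterior Normal(-17/8, 35/48)
obs 2: x=2 → posterior Normal(-23/38, 35/76)
obs 3: x=-4 → posterior Normal(-79/52, 35/104)
obs 4: x=0 → posterior Normal(-79/66, 35/132)
obs 5: x=5/2 → posterior Normal(-11/20, 7/32)
obs 6: x=1 → posterior Normal(-15/47, 35/188)
obs 7: x=-4 → posterior Normal(-43/54, 35/216)
obs 8: x=8 → posterior Normal(13/61, 35/244)
obs 9: x=0 → posterior Normal(13/68, 35/272)
obs 10: x=-1/4 → posterior Normal(3/20, 7/60)
obs 11: x=8 → posterior Normal(269/328, 35/328)
obs 12: x=-1 → posterior Normal(241/356, 35/356)
obs 13: x=-7/2 → posterior Normal(143/384, 35/384)
obs 14: x=-2 → posterior Normal(87/412, 35/412)

87/412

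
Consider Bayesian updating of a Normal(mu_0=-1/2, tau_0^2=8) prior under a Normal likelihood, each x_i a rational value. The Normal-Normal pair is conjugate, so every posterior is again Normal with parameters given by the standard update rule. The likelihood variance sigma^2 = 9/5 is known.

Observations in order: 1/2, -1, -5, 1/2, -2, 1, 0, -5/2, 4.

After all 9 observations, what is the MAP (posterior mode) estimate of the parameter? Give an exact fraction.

-1/2

obs 1: x=1/2 → posterior Normal(31/98, 72/49)
obs 2: x=-1 → posterior Normal(-49/178, 72/89)
obs 3: x=-5 → posterior Normal(-449/258, 24/43)
obs 4: x=1/2 → posterior Normal(-409/338, 72/169)
obs 5: x=-2 → posterior Normal(-569/418, 72/209)
obs 6: x=1 → posterior Normal(-163/166, 24/83)
obs 7: x=0 → posterior Normal(-489/578, 72/289)
obs 8: x=-5/2 → posterior Normal(-689/658, 72/329)
obs 9: x=4 → posterior Normal(-1/2, 8/41)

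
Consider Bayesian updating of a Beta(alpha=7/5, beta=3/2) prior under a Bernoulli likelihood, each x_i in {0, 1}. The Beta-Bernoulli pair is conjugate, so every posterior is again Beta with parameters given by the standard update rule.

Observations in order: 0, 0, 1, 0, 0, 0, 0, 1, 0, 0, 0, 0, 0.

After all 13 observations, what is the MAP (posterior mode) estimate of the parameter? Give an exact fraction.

24/139

obs 1: x=0 → posterior Beta(7/5, 5/2)
obs 2: x=0 → posterior Beta(7/5, 7/2)
obs 3: x=1 → posterior Beta(12/5, 7/2)
obs 4: x=0 → posterior Beta(12/5, 9/2)
obs 5: x=0 → posterior Beta(12/5, 11/2)
obs 6: x=0 → posterior Beta(12/5, 13/2)
obs 7: x=0 → posterior Beta(12/5, 15/2)
obs 8: x=1 → posterior Beta(17/5, 15/2)
obs 9: x=0 → posterior Beta(17/5, 17/2)
obs 10: x=0 → posterior Beta(17/5, 19/2)
obs 11: x=0 → posterior Beta(17/5, 21/2)
obs 12: x=0 → posterior Beta(17/5, 23/2)
obs 13: x=0 → posterior Beta(17/5, 25/2)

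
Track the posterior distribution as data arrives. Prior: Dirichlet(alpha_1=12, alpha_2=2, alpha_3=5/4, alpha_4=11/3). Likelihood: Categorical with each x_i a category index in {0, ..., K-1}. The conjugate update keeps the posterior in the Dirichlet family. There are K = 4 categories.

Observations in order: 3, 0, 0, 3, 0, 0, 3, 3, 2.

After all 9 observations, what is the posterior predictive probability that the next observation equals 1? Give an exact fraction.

24/335

obs 1: x=3 → posterior Dirichlet(12, 2, 5/4, 14/3)
obs 2: x=0 → posterior Dirichlet(13, 2, 5/4, 14/3)
obs 3: x=0 → posterior Dirichlet(14, 2, 5/4, 14/3)
obs 4: x=3 → posterior Dirichlet(14, 2, 5/4, 17/3)
obs 5: x=0 → posterior Dirichlet(15, 2, 5/4, 17/3)
obs 6: x=0 → posterior Dirichlet(16, 2, 5/4, 17/3)
obs 7: x=3 → posterior Dirichlet(16, 2, 5/4, 20/3)
obs 8: x=3 → posterior Dirichlet(16, 2, 5/4, 23/3)
obs 9: x=2 → posterior Dirichlet(16, 2, 9/4, 23/3)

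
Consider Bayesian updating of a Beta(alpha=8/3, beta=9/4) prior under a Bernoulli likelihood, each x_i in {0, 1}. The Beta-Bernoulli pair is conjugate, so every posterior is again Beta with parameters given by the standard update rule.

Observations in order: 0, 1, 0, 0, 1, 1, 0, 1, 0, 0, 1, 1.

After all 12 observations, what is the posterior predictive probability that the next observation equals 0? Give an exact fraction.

obs 1: x=0 → posterior Beta(8/3, 13/4)
obs 2: x=1 → posterior Beta(11/3, 13/4)
obs 3: x=0 → posterior Beta(11/3, 17/4)
obs 4: x=0 → posterior Beta(11/3, 21/4)
obs 5: x=1 → posterior Beta(14/3, 21/4)
obs 6: x=1 → posterior Beta(17/3, 21/4)
obs 7: x=0 → posterior Beta(17/3, 25/4)
obs 8: x=1 → posterior Beta(20/3, 25/4)
obs 9: x=0 → posterior Beta(20/3, 29/4)
obs 10: x=0 → posterior Beta(20/3, 33/4)
obs 11: x=1 → posterior Beta(23/3, 33/4)
obs 12: x=1 → posterior Beta(26/3, 33/4)

99/203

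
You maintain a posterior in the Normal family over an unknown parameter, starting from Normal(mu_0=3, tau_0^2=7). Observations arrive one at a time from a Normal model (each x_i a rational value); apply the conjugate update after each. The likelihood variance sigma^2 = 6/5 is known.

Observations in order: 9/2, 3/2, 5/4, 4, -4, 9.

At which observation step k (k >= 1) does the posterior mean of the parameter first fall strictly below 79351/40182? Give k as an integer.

k = 5

obs 1: x=9/2 → posterior Normal(351/82, 42/41)
obs 2: x=3/2 → posterior Normal(3, 21/38)
obs 3: x=5/4 → posterior Normal(1087/444, 14/37)
obs 4: x=4 → posterior Normal(1647/584, 21/73)
obs 5: x=-4 → posterior Normal(1087/724, 42/181)
obs 6: x=9 → posterior Normal(2347/864, 7/36)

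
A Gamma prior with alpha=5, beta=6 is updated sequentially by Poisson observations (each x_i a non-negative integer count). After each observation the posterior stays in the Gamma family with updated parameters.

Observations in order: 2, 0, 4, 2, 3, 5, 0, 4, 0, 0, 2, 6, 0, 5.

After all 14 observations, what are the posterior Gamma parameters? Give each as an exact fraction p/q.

obs 1: x=2 → posterior Gamma(7, 7)
obs 2: x=0 → posterior Gamma(7, 8)
obs 3: x=4 → posterior Gamma(11, 9)
obs 4: x=2 → posterior Gamma(13, 10)
obs 5: x=3 → posterior Gamma(16, 11)
obs 6: x=5 → posterior Gamma(21, 12)
obs 7: x=0 → posterior Gamma(21, 13)
obs 8: x=4 → posterior Gamma(25, 14)
obs 9: x=0 → posterior Gamma(25, 15)
obs 10: x=0 → posterior Gamma(25, 16)
obs 11: x=2 → posterior Gamma(27, 17)
obs 12: x=6 → posterior Gamma(33, 18)
obs 13: x=0 → posterior Gamma(33, 19)
obs 14: x=5 → posterior Gamma(38, 20)

alpha=38, beta=20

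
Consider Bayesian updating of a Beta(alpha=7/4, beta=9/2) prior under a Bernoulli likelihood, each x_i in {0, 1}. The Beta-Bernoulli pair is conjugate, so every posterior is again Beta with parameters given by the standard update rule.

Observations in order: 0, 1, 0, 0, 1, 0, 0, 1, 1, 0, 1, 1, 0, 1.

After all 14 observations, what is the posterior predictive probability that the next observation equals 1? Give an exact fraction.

obs 1: x=0 → posterior Beta(7/4, 11/2)
obs 2: x=1 → posterior Beta(11/4, 11/2)
obs 3: x=0 → posterior Beta(11/4, 13/2)
obs 4: x=0 → posterior Beta(11/4, 15/2)
obs 5: x=1 → posterior Beta(15/4, 15/2)
obs 6: x=0 → posterior Beta(15/4, 17/2)
obs 7: x=0 → posterior Beta(15/4, 19/2)
obs 8: x=1 → posterior Beta(19/4, 19/2)
obs 9: x=1 → posterior Beta(23/4, 19/2)
obs 10: x=0 → posterior Beta(23/4, 21/2)
obs 11: x=1 → posterior Beta(27/4, 21/2)
obs 12: x=1 → posterior Beta(31/4, 21/2)
obs 13: x=0 → posterior Beta(31/4, 23/2)
obs 14: x=1 → posterior Beta(35/4, 23/2)

35/81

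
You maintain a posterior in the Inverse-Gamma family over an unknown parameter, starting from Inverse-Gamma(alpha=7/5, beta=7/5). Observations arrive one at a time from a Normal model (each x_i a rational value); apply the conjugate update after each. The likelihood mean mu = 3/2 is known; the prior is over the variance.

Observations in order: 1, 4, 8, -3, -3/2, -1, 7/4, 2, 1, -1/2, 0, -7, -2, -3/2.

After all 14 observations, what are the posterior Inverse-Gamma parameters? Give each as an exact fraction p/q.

alpha=42/5, beta=14989/160

obs 1: x=1 → posterior Inverse-Gamma(19/10, 61/40)
obs 2: x=4 → posterior Inverse-Gamma(12/5, 93/20)
obs 3: x=8 → posterior Inverse-Gamma(29/10, 1031/40)
obs 4: x=-3 → posterior Inverse-Gamma(17/5, 359/10)
obs 5: x=-3/2 → posterior Inverse-Gamma(39/10, 202/5)
obs 6: x=-1 → posterior Inverse-Gamma(22/5, 1741/40)
obs 7: x=7/4 → posterior Inverse-Gamma(49/10, 6969/160)
obs 8: x=2 → posterior Inverse-Gamma(27/5, 6989/160)
obs 9: x=1 → posterior Inverse-Gamma(59/10, 7009/160)
obs 10: x=-1/2 → posterior Inverse-Gamma(32/5, 7329/160)
obs 11: x=0 → posterior Inverse-Gamma(69/10, 7509/160)
obs 12: x=-7 → posterior Inverse-Gamma(37/5, 13289/160)
obs 13: x=-2 → posterior Inverse-Gamma(79/10, 14269/160)
obs 14: x=-3/2 → posterior Inverse-Gamma(42/5, 14989/160)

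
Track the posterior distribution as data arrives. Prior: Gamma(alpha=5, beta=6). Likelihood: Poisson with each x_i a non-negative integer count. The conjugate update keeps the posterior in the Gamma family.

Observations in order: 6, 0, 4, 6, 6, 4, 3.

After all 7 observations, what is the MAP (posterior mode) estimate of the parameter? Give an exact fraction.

obs 1: x=6 → posterior Gamma(11, 7)
obs 2: x=0 → posterior Gamma(11, 8)
obs 3: x=4 → posterior Gamma(15, 9)
obs 4: x=6 → posterior Gamma(21, 10)
obs 5: x=6 → posterior Gamma(27, 11)
obs 6: x=4 → posterior Gamma(31, 12)
obs 7: x=3 → posterior Gamma(34, 13)

33/13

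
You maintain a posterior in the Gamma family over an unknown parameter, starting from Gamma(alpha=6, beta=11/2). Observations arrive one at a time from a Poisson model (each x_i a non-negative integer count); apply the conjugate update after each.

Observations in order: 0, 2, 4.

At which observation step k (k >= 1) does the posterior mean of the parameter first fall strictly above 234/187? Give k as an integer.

k = 3

obs 1: x=0 → posterior Gamma(6, 13/2)
obs 2: x=2 → posterior Gamma(8, 15/2)
obs 3: x=4 → posterior Gamma(12, 17/2)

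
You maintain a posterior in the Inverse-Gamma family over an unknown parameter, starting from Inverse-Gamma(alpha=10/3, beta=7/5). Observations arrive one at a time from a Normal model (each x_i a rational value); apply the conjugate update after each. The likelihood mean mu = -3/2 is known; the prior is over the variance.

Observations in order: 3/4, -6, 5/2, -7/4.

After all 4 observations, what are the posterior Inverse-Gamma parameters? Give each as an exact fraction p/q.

alpha=16/3, beta=1767/80

obs 1: x=3/4 → posterior Inverse-Gamma(23/6, 629/160)
obs 2: x=-6 → posterior Inverse-Gamma(13/3, 2249/160)
obs 3: x=5/2 → posterior Inverse-Gamma(29/6, 3529/160)
obs 4: x=-7/4 → posterior Inverse-Gamma(16/3, 1767/80)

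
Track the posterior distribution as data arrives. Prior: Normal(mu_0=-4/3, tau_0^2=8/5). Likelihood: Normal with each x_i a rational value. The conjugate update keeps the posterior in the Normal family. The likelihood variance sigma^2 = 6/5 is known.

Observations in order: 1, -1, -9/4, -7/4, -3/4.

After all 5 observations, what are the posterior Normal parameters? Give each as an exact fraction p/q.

obs 1: x=1 → posterior Normal(0, 24/35)
obs 2: x=-1 → posterior Normal(-4/11, 24/55)
obs 3: x=-9/4 → posterior Normal(-13/15, 8/25)
obs 4: x=-7/4 → posterior Normal(-20/19, 24/95)
obs 5: x=-3/4 → posterior Normal(-1, 24/115)

mu_0=-1, tau_0^2=24/115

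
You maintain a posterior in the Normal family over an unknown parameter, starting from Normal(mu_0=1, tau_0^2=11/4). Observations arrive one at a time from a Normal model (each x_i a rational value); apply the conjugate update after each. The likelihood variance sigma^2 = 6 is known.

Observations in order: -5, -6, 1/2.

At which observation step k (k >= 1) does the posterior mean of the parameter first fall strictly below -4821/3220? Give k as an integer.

k = 2

obs 1: x=-5 → posterior Normal(-31/35, 66/35)
obs 2: x=-6 → posterior Normal(-97/46, 33/23)
obs 3: x=1/2 → posterior Normal(-61/38, 22/19)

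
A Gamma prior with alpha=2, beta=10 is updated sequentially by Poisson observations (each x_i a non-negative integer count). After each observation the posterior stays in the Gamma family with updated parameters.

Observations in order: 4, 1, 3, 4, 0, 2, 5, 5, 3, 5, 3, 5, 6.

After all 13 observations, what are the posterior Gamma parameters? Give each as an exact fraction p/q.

alpha=48, beta=23

obs 1: x=4 → posterior Gamma(6, 11)
obs 2: x=1 → posterior Gamma(7, 12)
obs 3: x=3 → posterior Gamma(10, 13)
obs 4: x=4 → posterior Gamma(14, 14)
obs 5: x=0 → posterior Gamma(14, 15)
obs 6: x=2 → posterior Gamma(16, 16)
obs 7: x=5 → posterior Gamma(21, 17)
obs 8: x=5 → posterior Gamma(26, 18)
obs 9: x=3 → posterior Gamma(29, 19)
obs 10: x=5 → posterior Gamma(34, 20)
obs 11: x=3 → posterior Gamma(37, 21)
obs 12: x=5 → posterior Gamma(42, 22)
obs 13: x=6 → posterior Gamma(48, 23)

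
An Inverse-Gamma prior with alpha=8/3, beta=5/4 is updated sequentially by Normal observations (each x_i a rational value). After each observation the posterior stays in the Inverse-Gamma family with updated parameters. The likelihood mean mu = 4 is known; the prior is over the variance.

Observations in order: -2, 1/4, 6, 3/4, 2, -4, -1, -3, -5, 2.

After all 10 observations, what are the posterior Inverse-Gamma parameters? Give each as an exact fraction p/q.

obs 1: x=-2 → posterior Inverse-Gamma(19/6, 77/4)
obs 2: x=1/4 → posterior Inverse-Gamma(11/3, 841/32)
obs 3: x=6 → posterior Inverse-Gamma(25/6, 905/32)
obs 4: x=3/4 → posterior Inverse-Gamma(14/3, 537/16)
obs 5: x=2 → posterior Inverse-Gamma(31/6, 569/16)
obs 6: x=-4 → posterior Inverse-Gamma(17/3, 1081/16)
obs 7: x=-1 → posterior Inverse-Gamma(37/6, 1281/16)
obs 8: x=-3 → posterior Inverse-Gamma(20/3, 1673/16)
obs 9: x=-5 → posterior Inverse-Gamma(43/6, 2321/16)
obs 10: x=2 → posterior Inverse-Gamma(23/3, 2353/16)

alpha=23/3, beta=2353/16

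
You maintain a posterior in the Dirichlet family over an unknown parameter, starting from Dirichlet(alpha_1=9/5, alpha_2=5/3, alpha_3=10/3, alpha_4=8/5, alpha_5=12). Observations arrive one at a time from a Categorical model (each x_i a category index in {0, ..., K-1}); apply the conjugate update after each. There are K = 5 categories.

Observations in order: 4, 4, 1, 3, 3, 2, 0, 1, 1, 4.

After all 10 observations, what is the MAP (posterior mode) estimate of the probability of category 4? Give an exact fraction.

obs 1: x=4 → posterior Dirichlet(9/5, 5/3, 10/3, 8/5, 13)
obs 2: x=4 → posterior Dirichlet(9/5, 5/3, 10/3, 8/5, 14)
obs 3: x=1 → posterior Dirichlet(9/5, 8/3, 10/3, 8/5, 14)
obs 4: x=3 → posterior Dirichlet(9/5, 8/3, 10/3, 13/5, 14)
obs 5: x=3 → posterior Dirichlet(9/5, 8/3, 10/3, 18/5, 14)
obs 6: x=2 → posterior Dirichlet(9/5, 8/3, 13/3, 18/5, 14)
obs 7: x=0 → posterior Dirichlet(14/5, 8/3, 13/3, 18/5, 14)
obs 8: x=1 → posterior Dirichlet(14/5, 11/3, 13/3, 18/5, 14)
obs 9: x=1 → posterior Dirichlet(14/5, 14/3, 13/3, 18/5, 14)
obs 10: x=4 → posterior Dirichlet(14/5, 14/3, 13/3, 18/5, 15)

70/127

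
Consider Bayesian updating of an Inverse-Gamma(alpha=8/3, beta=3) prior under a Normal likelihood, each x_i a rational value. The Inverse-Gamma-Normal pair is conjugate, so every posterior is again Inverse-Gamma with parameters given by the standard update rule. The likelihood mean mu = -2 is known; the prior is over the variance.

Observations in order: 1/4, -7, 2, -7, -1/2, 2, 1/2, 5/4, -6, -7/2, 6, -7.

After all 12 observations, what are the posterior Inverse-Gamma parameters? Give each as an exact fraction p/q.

alpha=26/3, beta=1755/16

obs 1: x=1/4 → posterior Inverse-Gamma(19/6, 177/32)
obs 2: x=-7 → posterior Inverse-Gamma(11/3, 577/32)
obs 3: x=2 → posterior Inverse-Gamma(25/6, 833/32)
obs 4: x=-7 → posterior Inverse-Gamma(14/3, 1233/32)
obs 5: x=-1/2 → posterior Inverse-Gamma(31/6, 1269/32)
obs 6: x=2 → posterior Inverse-Gamma(17/3, 1525/32)
obs 7: x=1/2 → posterior Inverse-Gamma(37/6, 1625/32)
obs 8: x=5/4 → posterior Inverse-Gamma(20/3, 897/16)
obs 9: x=-6 → posterior Inverse-Gamma(43/6, 1025/16)
obs 10: x=-7/2 → posterior Inverse-Gamma(23/3, 1043/16)
obs 11: x=6 → posterior Inverse-Gamma(49/6, 1555/16)
obs 12: x=-7 → posterior Inverse-Gamma(26/3, 1755/16)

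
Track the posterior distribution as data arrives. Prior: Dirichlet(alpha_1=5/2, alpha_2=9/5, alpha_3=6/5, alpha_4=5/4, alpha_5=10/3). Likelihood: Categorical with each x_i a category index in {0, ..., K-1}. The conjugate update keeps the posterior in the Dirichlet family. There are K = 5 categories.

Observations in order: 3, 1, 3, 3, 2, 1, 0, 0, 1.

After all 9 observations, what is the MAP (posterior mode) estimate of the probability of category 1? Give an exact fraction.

obs 1: x=3 → posterior Dirichlet(5/2, 9/5, 6/5, 9/4, 10/3)
obs 2: x=1 → posterior Dirichlet(5/2, 14/5, 6/5, 9/4, 10/3)
obs 3: x=3 → posterior Dirichlet(5/2, 14/5, 6/5, 13/4, 10/3)
obs 4: x=3 → posterior Dirichlet(5/2, 14/5, 6/5, 17/4, 10/3)
obs 5: x=2 → posterior Dirichlet(5/2, 14/5, 11/5, 17/4, 10/3)
obs 6: x=1 → posterior Dirichlet(5/2, 19/5, 11/5, 17/4, 10/3)
obs 7: x=0 → posterior Dirichlet(7/2, 19/5, 11/5, 17/4, 10/3)
obs 8: x=0 → posterior Dirichlet(9/2, 19/5, 11/5, 17/4, 10/3)
obs 9: x=1 → posterior Dirichlet(9/2, 24/5, 11/5, 17/4, 10/3)

228/845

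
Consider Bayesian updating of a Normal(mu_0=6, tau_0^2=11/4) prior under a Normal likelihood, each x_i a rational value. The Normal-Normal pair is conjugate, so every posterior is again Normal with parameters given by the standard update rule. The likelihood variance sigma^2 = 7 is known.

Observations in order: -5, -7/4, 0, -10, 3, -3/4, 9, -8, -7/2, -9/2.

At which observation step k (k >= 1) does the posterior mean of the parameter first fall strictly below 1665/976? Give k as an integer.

k = 3

obs 1: x=-5 → posterior Normal(113/39, 77/39)
obs 2: x=-7/4 → posterior Normal(15/8, 77/50)
obs 3: x=0 → posterior Normal(375/244, 77/61)
obs 4: x=-10 → posterior Normal(-65/288, 77/72)
obs 5: x=3 → posterior Normal(67/332, 77/83)
obs 6: x=-3/4 → posterior Normal(17/188, 77/94)
obs 7: x=9 → posterior Normal(43/42, 11/15)
obs 8: x=-8 → posterior Normal(39/232, 77/116)
obs 9: x=-7/2 → posterior Normal(-19/127, 77/127)
obs 10: x=-9/2 → posterior Normal(-137/276, 77/138)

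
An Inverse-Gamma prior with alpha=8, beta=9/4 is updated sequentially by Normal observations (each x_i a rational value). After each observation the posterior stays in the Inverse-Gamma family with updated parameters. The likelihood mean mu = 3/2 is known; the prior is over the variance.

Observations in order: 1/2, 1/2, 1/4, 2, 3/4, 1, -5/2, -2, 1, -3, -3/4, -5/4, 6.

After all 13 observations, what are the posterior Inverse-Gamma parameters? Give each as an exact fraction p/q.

obs 1: x=1/2 → posterior Inverse-Gamma(17/2, 11/4)
obs 2: x=1/2 → posterior Inverse-Gamma(9, 13/4)
obs 3: x=1/4 → posterior Inverse-Gamma(19/2, 129/32)
obs 4: x=2 → posterior Inverse-Gamma(10, 133/32)
obs 5: x=3/4 → posterior Inverse-Gamma(21/2, 71/16)
obs 6: x=1 → posterior Inverse-Gamma(11, 73/16)
obs 7: x=-5/2 → posterior Inverse-Gamma(23/2, 201/16)
obs 8: x=-2 → posterior Inverse-Gamma(12, 299/16)
obs 9: x=1 → posterior Inverse-Gamma(25/2, 301/16)
obs 10: x=-3 → posterior Inverse-Gamma(13, 463/16)
obs 11: x=-3/4 → posterior Inverse-Gamma(27/2, 1007/32)
obs 12: x=-5/4 → posterior Inverse-Gamma(14, 141/4)
obs 13: x=6 → posterior Inverse-Gamma(29/2, 363/8)

alpha=29/2, beta=363/8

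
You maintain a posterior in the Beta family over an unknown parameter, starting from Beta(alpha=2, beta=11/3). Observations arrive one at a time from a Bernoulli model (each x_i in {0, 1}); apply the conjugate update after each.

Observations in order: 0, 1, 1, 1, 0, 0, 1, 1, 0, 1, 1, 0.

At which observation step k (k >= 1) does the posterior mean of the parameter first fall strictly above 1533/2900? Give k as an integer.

k = 11

obs 1: x=0 → posterior Beta(2, 14/3)
obs 2: x=1 → posterior Beta(3, 14/3)
obs 3: x=1 → posterior Beta(4, 14/3)
obs 4: x=1 → posterior Beta(5, 14/3)
obs 5: x=0 → posterior Beta(5, 17/3)
obs 6: x=0 → posterior Beta(5, 20/3)
obs 7: x=1 → posterior Beta(6, 20/3)
obs 8: x=1 → posterior Beta(7, 20/3)
obs 9: x=0 → posterior Beta(7, 23/3)
obs 10: x=1 → posterior Beta(8, 23/3)
obs 11: x=1 → posterior Beta(9, 23/3)
obs 12: x=0 → posterior Beta(9, 26/3)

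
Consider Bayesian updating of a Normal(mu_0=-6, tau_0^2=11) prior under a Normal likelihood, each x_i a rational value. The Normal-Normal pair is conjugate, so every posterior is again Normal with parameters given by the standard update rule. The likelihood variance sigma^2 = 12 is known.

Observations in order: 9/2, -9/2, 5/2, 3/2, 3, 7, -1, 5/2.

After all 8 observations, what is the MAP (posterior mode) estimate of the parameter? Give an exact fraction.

obs 1: x=9/2 → posterior Normal(-45/46, 132/23)
obs 2: x=-9/2 → posterior Normal(-36/17, 66/17)
obs 3: x=5/2 → posterior Normal(-89/90, 44/15)
obs 4: x=3/2 → posterior Normal(-1/2, 33/14)
obs 5: x=3 → posterior Normal(5/67, 132/67)
obs 6: x=7 → posterior Normal(41/39, 22/13)
obs 7: x=-1 → posterior Normal(71/89, 132/89)
obs 8: x=5/2 → posterior Normal(197/200, 33/25)

197/200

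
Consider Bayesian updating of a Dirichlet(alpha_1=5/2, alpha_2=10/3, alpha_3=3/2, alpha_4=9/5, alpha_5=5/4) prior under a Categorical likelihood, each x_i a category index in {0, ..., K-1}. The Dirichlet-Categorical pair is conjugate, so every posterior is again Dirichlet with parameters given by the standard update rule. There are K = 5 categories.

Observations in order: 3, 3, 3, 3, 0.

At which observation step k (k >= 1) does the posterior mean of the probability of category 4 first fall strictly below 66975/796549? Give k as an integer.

k = 5

obs 1: x=3 → posterior Dirichlet(5/2, 10/3, 3/2, 14/5, 5/4)
obs 2: x=3 → posterior Dirichlet(5/2, 10/3, 3/2, 19/5, 5/4)
obs 3: x=3 → posterior Dirichlet(5/2, 10/3, 3/2, 24/5, 5/4)
obs 4: x=3 → posterior Dirichlet(5/2, 10/3, 3/2, 29/5, 5/4)
obs 5: x=0 → posterior Dirichlet(7/2, 10/3, 3/2, 29/5, 5/4)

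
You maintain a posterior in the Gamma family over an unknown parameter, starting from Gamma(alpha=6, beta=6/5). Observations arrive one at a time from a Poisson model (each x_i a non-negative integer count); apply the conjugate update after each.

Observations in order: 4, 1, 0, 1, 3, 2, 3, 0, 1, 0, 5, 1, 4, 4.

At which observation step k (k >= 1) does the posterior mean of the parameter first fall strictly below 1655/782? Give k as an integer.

obs 1: x=4 → posterior Gamma(10, 11/5)
obs 2: x=1 → posterior Gamma(11, 16/5)
obs 3: x=0 → posterior Gamma(11, 21/5)
obs 4: x=1 → posterior Gamma(12, 26/5)
obs 5: x=3 → posterior Gamma(15, 31/5)
obs 6: x=2 → posterior Gamma(17, 36/5)
obs 7: x=3 → posterior Gamma(20, 41/5)
obs 8: x=0 → posterior Gamma(20, 46/5)
obs 9: x=1 → posterior Gamma(21, 51/5)
obs 10: x=0 → posterior Gamma(21, 56/5)
obs 11: x=5 → posterior Gamma(26, 61/5)
obs 12: x=1 → posterior Gamma(27, 66/5)
obs 13: x=4 → posterior Gamma(31, 71/5)
obs 14: x=4 → posterior Gamma(35, 76/5)

k = 9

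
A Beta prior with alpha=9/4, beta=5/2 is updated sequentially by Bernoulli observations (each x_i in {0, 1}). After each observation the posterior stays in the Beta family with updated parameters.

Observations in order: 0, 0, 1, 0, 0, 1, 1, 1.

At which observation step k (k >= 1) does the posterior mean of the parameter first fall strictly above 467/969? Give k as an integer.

k = 8

obs 1: x=0 → posterior Beta(9/4, 7/2)
obs 2: x=0 → posterior Beta(9/4, 9/2)
obs 3: x=1 → posterior Beta(13/4, 9/2)
obs 4: x=0 → posterior Beta(13/4, 11/2)
obs 5: x=0 → posterior Beta(13/4, 13/2)
obs 6: x=1 → posterior Beta(17/4, 13/2)
obs 7: x=1 → posterior Beta(21/4, 13/2)
obs 8: x=1 → posterior Beta(25/4, 13/2)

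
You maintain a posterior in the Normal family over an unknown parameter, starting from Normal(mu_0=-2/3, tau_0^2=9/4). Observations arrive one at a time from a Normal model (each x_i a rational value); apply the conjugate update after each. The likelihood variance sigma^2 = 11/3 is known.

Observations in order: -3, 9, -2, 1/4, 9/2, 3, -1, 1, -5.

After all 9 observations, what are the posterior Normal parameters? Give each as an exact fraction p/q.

obs 1: x=-3 → posterior Normal(-331/213, 99/71)
obs 2: x=9 → posterior Normal(199/147, 99/98)
obs 3: x=-2 → posterior Normal(236/375, 99/125)
obs 4: x=1/4 → posterior Normal(1025/1824, 99/152)
obs 5: x=9/2 → posterior Normal(2483/2148, 99/179)
obs 6: x=3 → posterior Normal(3455/2472, 99/206)
obs 7: x=-1 → posterior Normal(3131/2796, 99/233)
obs 8: x=1 → posterior Normal(691/624, 99/260)
obs 9: x=-5 → posterior Normal(1835/3444, 99/287)

mu_0=1835/3444, tau_0^2=99/287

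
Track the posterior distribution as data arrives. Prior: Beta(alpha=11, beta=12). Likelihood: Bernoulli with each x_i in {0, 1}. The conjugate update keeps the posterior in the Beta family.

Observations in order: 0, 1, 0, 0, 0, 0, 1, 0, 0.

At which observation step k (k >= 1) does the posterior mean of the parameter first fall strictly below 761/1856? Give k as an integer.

k = 9

obs 1: x=0 → posterior Beta(11, 13)
obs 2: x=1 → posterior Beta(12, 13)
obs 3: x=0 → posterior Beta(12, 14)
obs 4: x=0 → posterior Beta(12, 15)
obs 5: x=0 → posterior Beta(12, 16)
obs 6: x=0 → posterior Beta(12, 17)
obs 7: x=1 → posterior Beta(13, 17)
obs 8: x=0 → posterior Beta(13, 18)
obs 9: x=0 → posterior Beta(13, 19)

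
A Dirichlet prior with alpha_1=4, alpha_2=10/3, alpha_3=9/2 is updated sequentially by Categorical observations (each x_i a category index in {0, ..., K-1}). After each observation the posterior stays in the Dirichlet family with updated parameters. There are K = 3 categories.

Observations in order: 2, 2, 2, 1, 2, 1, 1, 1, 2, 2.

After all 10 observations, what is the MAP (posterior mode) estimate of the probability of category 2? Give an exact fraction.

obs 1: x=2 → posterior Dirichlet(4, 10/3, 11/2)
obs 2: x=2 → posterior Dirichlet(4, 10/3, 13/2)
obs 3: x=2 → posterior Dirichlet(4, 10/3, 15/2)
obs 4: x=1 → posterior Dirichlet(4, 13/3, 15/2)
obs 5: x=2 → posterior Dirichlet(4, 13/3, 17/2)
obs 6: x=1 → posterior Dirichlet(4, 16/3, 17/2)
obs 7: x=1 → posterior Dirichlet(4, 19/3, 17/2)
obs 8: x=1 → posterior Dirichlet(4, 22/3, 17/2)
obs 9: x=2 → posterior Dirichlet(4, 22/3, 19/2)
obs 10: x=2 → posterior Dirichlet(4, 22/3, 21/2)

57/113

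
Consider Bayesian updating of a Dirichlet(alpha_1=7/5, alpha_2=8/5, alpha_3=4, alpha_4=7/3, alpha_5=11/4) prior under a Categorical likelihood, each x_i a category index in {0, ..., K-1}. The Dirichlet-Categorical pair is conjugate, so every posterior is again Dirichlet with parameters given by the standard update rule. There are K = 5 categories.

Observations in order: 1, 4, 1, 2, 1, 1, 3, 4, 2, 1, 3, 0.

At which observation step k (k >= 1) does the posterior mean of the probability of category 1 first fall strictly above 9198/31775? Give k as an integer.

k = 6

obs 1: x=1 → posterior Dirichlet(7/5, 13/5, 4, 7/3, 11/4)
obs 2: x=4 → posterior Dirichlet(7/5, 13/5, 4, 7/3, 15/4)
obs 3: x=1 → posterior Dirichlet(7/5, 18/5, 4, 7/3, 15/4)
obs 4: x=2 → posterior Dirichlet(7/5, 18/5, 5, 7/3, 15/4)
obs 5: x=1 → posterior Dirichlet(7/5, 23/5, 5, 7/3, 15/4)
obs 6: x=1 → posterior Dirichlet(7/5, 28/5, 5, 7/3, 15/4)
obs 7: x=3 → posterior Dirichlet(7/5, 28/5, 5, 10/3, 15/4)
obs 8: x=4 → posterior Dirichlet(7/5, 28/5, 5, 10/3, 19/4)
obs 9: x=2 → posterior Dirichlet(7/5, 28/5, 6, 10/3, 19/4)
obs 10: x=1 → posterior Dirichlet(7/5, 33/5, 6, 10/3, 19/4)
obs 11: x=3 → posterior Dirichlet(7/5, 33/5, 6, 13/3, 19/4)
obs 12: x=0 → posterior Dirichlet(12/5, 33/5, 6, 13/3, 19/4)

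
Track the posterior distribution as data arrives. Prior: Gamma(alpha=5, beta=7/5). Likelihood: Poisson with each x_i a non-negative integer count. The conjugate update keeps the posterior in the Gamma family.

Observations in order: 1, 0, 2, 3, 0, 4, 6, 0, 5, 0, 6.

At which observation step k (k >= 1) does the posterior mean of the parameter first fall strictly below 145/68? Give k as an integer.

k = 2

obs 1: x=1 → posterior Gamma(6, 12/5)
obs 2: x=0 → posterior Gamma(6, 17/5)
obs 3: x=2 → posterior Gamma(8, 22/5)
obs 4: x=3 → posterior Gamma(11, 27/5)
obs 5: x=0 → posterior Gamma(11, 32/5)
obs 6: x=4 → posterior Gamma(15, 37/5)
obs 7: x=6 → posterior Gamma(21, 42/5)
obs 8: x=0 → posterior Gamma(21, 47/5)
obs 9: x=5 → posterior Gamma(26, 52/5)
obs 10: x=0 → posterior Gamma(26, 57/5)
obs 11: x=6 → posterior Gamma(32, 62/5)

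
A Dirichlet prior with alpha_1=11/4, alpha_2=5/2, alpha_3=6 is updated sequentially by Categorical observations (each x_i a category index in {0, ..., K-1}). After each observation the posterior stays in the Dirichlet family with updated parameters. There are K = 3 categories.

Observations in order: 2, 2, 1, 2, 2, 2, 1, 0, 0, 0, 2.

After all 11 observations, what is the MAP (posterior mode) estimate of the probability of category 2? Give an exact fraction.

4/7

obs 1: x=2 → posterior Dirichlet(11/4, 5/2, 7)
obs 2: x=2 → posterior Dirichlet(11/4, 5/2, 8)
obs 3: x=1 → posterior Dirichlet(11/4, 7/2, 8)
obs 4: x=2 → posterior Dirichlet(11/4, 7/2, 9)
obs 5: x=2 → posterior Dirichlet(11/4, 7/2, 10)
obs 6: x=2 → posterior Dirichlet(11/4, 7/2, 11)
obs 7: x=1 → posterior Dirichlet(11/4, 9/2, 11)
obs 8: x=0 → posterior Dirichlet(15/4, 9/2, 11)
obs 9: x=0 → posterior Dirichlet(19/4, 9/2, 11)
obs 10: x=0 → posterior Dirichlet(23/4, 9/2, 11)
obs 11: x=2 → posterior Dirichlet(23/4, 9/2, 12)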